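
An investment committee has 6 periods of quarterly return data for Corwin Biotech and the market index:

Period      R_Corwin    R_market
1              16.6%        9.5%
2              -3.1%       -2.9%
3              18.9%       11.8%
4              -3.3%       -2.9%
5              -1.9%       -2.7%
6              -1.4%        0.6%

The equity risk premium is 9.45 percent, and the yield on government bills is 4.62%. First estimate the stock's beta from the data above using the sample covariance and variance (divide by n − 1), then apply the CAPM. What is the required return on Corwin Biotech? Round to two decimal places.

19.21%

Mean R_i = (16.6 − 3.1 + 18.9 − 3.3 − 1.9 − 1.4) / 6 = 4.3000%
Mean R_m = (9.5 − 2.9 + 11.8 − 2.9 − 2.7 + 0.6) / 6 = 2.2333%
Σ(R_i − R̄_i)(R_m − R̄_m) = 345.9500  ⇒  Cov = 345.9500 / 5 = 69.1900
Σ(R_m − R̄_m)² = 224.0333  ⇒  Var(R_m) = 224.0333 / 5 = 44.8067
β = Cov / Var(R_m) = 69.1900 / 44.8067 = 1.5442
E(R) = R_f + β × MRP = 4.62% + 1.5442 × 9.45% = 19.21%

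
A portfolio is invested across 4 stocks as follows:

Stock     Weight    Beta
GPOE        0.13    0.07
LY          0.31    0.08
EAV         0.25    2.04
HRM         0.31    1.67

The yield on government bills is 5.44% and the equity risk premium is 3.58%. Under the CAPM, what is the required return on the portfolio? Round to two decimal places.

9.24%

β_P = Σ w_i β_i = 0.13×0.07 + 0.31×0.08 + 0.25×2.04 + 0.31×1.67 = 1.0616
E(R_P) = R_f + β_P × MRP = 5.44% + 1.0616 × 3.58% = 9.24%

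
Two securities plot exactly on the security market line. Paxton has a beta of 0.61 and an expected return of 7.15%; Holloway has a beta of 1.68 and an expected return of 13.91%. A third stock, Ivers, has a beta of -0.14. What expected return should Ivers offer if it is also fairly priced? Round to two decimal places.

MRP (SML slope) = (13.91% − 7.15%) / (1.68 − 0.61) = 6.76% / 1.07 = 6.3178%
R_f (intercept) = 7.15% − 0.61 × 6.3178% = 3.2961%
E(R_Ivers) = R_f + β × MRP = 3.2961% + -0.14 × 6.3178% = 2.41%

2.41%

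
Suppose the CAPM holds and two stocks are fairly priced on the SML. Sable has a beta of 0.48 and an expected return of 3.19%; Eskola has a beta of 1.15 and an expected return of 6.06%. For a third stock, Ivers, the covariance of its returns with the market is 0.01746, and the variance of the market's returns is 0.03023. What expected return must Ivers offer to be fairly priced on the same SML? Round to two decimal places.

MRP = (6.06% − 3.19%) / (1.15 − 0.48) = 4.2836%
R_f = 3.19% − 0.48 × 4.2836% = 1.1339%
β_Ivers = Cov / Var(R_m) = 0.01746 / 0.03023 = 0.5776
E(R_Ivers) = R_f + β × MRP = 1.1339% + 0.5776 × 4.2836% = 3.61%

3.61%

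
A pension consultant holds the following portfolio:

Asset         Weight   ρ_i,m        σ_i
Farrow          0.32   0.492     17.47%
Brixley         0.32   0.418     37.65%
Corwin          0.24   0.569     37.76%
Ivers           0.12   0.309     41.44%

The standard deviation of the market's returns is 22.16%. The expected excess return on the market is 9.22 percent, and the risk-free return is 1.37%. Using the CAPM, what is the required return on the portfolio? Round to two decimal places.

β_Farrow = 0.492 × 17.47% / 22.16% = 0.3879
β_Brixley = 0.418 × 37.65% / 22.16% = 0.7102
β_Corwin = 0.569 × 37.76% / 22.16% = 0.9696
β_Ivers = 0.309 × 41.44% / 22.16% = 0.5778
β_P = Σ w_i β_i = 0.32×0.3879 + 0.32×0.7102 + 0.24×0.9696 + 0.12×0.5778 = 0.6534
E(R_P) = R_f + β_P × MRP = 1.37% + 0.6534 × 9.22% = 7.39%

7.39%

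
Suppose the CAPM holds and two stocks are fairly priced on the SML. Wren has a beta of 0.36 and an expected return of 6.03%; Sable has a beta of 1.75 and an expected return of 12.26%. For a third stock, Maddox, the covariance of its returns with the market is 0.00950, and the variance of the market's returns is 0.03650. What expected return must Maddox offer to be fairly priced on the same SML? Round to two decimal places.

5.58%

MRP = (12.26% − 6.03%) / (1.75 − 0.36) = 4.4820%
R_f = 6.03% − 0.36 × 4.4820% = 4.4165%
β_Maddox = Cov / Var(R_m) = 0.00950 / 0.03650 = 0.2603
E(R_Maddox) = R_f + β × MRP = 4.4165% + 0.2603 × 4.4820% = 5.58%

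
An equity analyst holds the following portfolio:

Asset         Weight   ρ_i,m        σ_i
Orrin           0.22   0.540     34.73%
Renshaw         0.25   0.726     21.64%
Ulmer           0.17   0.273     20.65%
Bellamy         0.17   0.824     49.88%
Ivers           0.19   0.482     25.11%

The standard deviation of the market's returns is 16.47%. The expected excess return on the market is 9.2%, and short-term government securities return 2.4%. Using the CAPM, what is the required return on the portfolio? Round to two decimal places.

12.62%

β_Orrin = 0.540 × 34.73% / 16.47% = 1.1387
β_Renshaw = 0.726 × 21.64% / 16.47% = 0.9539
β_Ulmer = 0.273 × 20.65% / 16.47% = 0.3423
β_Bellamy = 0.824 × 49.88% / 16.47% = 2.4955
β_Ivers = 0.482 × 25.11% / 16.47% = 0.7349
β_P = Σ w_i β_i = 0.22×1.1387 + 0.25×0.9539 + 0.17×0.3423 + 0.17×2.4955 + 0.19×0.7349 = 1.1110
E(R_P) = R_f + β_P × MRP = 2.4% + 1.1110 × 9.2% = 12.62%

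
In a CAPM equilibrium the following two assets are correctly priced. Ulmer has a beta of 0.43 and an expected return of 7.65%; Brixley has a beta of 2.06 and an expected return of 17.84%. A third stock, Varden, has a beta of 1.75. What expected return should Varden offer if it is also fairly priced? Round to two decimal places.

15.90%

MRP (SML slope) = (17.84% − 7.65%) / (2.06 − 0.43) = 10.19% / 1.63 = 6.2515%
R_f (intercept) = 7.65% − 0.43 × 6.2515% = 4.9619%
E(R_Varden) = R_f + β × MRP = 4.9619% + 1.75 × 6.2515% = 15.90%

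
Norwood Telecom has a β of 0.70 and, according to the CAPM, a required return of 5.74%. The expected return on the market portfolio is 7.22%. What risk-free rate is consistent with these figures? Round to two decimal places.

E(R) = R_f + β(E(R_m) − R_f) = R_f(1 − β) + β·E(R_m)
5.74% = R_f × (1 − 0.70) + 0.70 × 7.22%
5.74% = R_f × 0.30 + 5.0540%
R_f = (5.74% − 5.0540%) / 0.30 = 2.29%

2.29%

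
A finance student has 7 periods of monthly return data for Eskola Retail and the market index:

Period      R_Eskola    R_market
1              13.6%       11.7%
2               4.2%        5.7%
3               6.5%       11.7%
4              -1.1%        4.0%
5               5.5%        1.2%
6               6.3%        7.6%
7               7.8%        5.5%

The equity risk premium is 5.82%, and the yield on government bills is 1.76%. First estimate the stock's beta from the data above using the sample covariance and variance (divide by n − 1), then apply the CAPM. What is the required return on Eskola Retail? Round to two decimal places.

5.75%

Mean R_i = (13.6 + 4.2 + 6.5 − 1.1 + 5.5 + 6.3 + 7.8) / 7 = 6.1143%
Mean R_m = (11.7 + 5.7 + 11.7 + 4.0 + 1.2 + 7.6 + 5.5) / 7 = 6.7714%
Σ(R_i − R̄_i)(R_m − R̄_m) = 62.2729  ⇒  Cov = 62.2729 / 6 = 10.3788
Σ(R_m − R̄_m)² = 90.7543  ⇒  Var(R_m) = 90.7543 / 6 = 15.1257
β = Cov / Var(R_m) = 10.3788 / 15.1257 = 0.6862
E(R) = R_f + β × MRP = 1.76% + 0.6862 × 5.82% = 5.75%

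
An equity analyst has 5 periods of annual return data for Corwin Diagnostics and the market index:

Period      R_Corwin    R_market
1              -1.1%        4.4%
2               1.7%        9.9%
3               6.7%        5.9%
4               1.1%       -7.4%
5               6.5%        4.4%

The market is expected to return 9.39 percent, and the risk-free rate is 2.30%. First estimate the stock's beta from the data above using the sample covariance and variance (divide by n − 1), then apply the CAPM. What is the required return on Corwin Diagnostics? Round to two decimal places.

3.18%

Mean R_i = (-1.1 + 1.7 + 6.7 + 1.1 + 6.5) / 5 = 2.9800%
Mean R_m = (4.4 + 9.9 + 5.9 − 7.4 + 4.4) / 5 = 3.4400%
Σ(R_i − R̄_i)(R_m − R̄_m) = 20.7240  ⇒  Cov = 20.7240 / 4 = 5.1810
Σ(R_m − R̄_m)² = 167.1320  ⇒  Var(R_m) = 167.1320 / 4 = 41.7830
β = Cov / Var(R_m) = 5.1810 / 41.7830 = 0.1240
MRP = 9.39% − 2.30% = 7.09%
E(R) = R_f + β × MRP = 2.30% + 0.1240 × 7.09% = 3.18%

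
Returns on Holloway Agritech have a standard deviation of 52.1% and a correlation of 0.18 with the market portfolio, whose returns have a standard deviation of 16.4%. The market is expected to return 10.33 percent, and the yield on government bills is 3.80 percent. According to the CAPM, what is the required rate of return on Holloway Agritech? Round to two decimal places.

β = ρ × σ_i / σ_m = 0.18 × 52.1% / 16.4% = 0.5718
MRP = 10.33% − 3.80% = 6.53%
E(R) = 3.80% + 0.5718 × 6.53% = 7.53%

7.53%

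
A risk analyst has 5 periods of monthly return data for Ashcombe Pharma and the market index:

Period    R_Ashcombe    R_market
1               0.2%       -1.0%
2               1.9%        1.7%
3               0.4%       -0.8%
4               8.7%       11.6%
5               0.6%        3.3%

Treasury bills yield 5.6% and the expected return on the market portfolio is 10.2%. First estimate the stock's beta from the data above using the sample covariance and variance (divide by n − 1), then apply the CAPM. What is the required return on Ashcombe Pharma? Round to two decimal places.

8.66%

Mean R_i = (0.2 + 1.9 + 0.4 + 8.7 + 0.6) / 5 = 2.3600%
Mean R_m = (-1.0 + 1.7 − 0.8 + 11.6 + 3.3) / 5 = 2.9600%
Σ(R_i − R̄_i)(R_m − R̄_m) = 70.6820  ⇒  Cov = 70.6820 / 4 = 17.6705
Σ(R_m − R̄_m)² = 106.1720  ⇒  Var(R_m) = 106.1720 / 4 = 26.5430
β = Cov / Var(R_m) = 17.6705 / 26.5430 = 0.6657
MRP = 10.2% − 5.6% = 4.60%
E(R) = R_f + β × MRP = 5.6% + 0.6657 × 4.6% = 8.66%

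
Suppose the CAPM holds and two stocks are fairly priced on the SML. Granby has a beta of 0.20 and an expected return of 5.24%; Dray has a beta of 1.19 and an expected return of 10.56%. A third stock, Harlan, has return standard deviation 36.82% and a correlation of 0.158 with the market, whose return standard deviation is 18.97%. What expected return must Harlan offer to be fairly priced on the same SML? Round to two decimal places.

5.81%

MRP = (10.56% − 5.24%) / (1.19 − 0.20) = 5.3737%
R_f = 5.24% − 0.20 × 5.3737% = 4.1653%
β_Harlan = ρ·σ_i/σ_m = 0.158 × 36.82 / 18.97 = 0.3067
E(R_Harlan) = R_f + β × MRP = 4.1653% + 0.3067 × 5.3737% = 5.81%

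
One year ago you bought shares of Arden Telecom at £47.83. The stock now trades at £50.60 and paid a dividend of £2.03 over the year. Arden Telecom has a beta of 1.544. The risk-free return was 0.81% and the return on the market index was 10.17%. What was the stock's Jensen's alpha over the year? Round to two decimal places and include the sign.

-5.23%

Realised HPR = (P1 + D1 − P0) / P0 = (50.60 + 2.03 − 47.83) / 47.83 = 4.80 / 47.83 = 10.0355%
MRP = 10.17% − 0.81% = 9.36%
CAPM required = R_f + β·MRP = 0.81% + 1.544 × 9.36% = 15.26184%
α = realised − required = 10.0355% − 15.26184% = -5.23%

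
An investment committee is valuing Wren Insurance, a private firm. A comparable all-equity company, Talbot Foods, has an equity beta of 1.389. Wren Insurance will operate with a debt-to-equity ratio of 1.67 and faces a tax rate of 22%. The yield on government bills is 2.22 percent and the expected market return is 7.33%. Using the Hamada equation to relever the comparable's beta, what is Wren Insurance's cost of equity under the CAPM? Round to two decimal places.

18.56%

β_L = β_U × [1 + (1 − t)(D/E)] = 1.389 × [1 + (1 − 0.22) × 1.67]
    = 1.389 × [1 + 0.78 × 1.67] = 1.389 × 2.3026 = 3.1983
MRP = 7.33% − 2.22% = 5.11%
E(R) = R_f + β_L × MRP = 2.22% + 3.1983 × 5.11% = 18.56%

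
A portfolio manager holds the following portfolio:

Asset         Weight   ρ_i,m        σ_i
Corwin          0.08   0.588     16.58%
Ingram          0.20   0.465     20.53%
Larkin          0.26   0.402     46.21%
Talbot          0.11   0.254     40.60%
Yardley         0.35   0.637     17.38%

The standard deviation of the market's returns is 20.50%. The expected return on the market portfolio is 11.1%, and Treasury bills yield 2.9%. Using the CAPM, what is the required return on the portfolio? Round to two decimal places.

β_Corwin = 0.588 × 16.58% / 20.50% = 0.4756
β_Ingram = 0.465 × 20.53% / 20.50% = 0.4657
β_Larkin = 0.402 × 46.21% / 20.50% = 0.9062
β_Talbot = 0.254 × 40.60% / 20.50% = 0.5030
β_Yardley = 0.637 × 17.38% / 20.50% = 0.5401
β_P = Σ w_i β_i = 0.08×0.4756 + 0.20×0.4657 + 0.26×0.9062 + 0.11×0.5030 + 0.35×0.5401 = 0.6112
MRP = 11.1% − 2.9% = 8.20%
E(R_P) = R_f + β_P × MRP = 2.9% + 0.6112 × 8.2% = 7.91%

7.91%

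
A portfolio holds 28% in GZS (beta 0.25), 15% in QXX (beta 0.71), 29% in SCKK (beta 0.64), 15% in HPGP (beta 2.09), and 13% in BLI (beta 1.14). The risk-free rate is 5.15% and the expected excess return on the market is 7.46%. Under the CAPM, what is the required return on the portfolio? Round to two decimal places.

β_P = Σ w_i β_i = 0.28×0.25 + 0.15×0.71 + 0.29×0.64 + 0.15×2.09 + 0.13×1.14 = 0.8238
E(R_P) = R_f + β_P × MRP = 5.15% + 0.8238 × 7.46% = 11.30%

11.30%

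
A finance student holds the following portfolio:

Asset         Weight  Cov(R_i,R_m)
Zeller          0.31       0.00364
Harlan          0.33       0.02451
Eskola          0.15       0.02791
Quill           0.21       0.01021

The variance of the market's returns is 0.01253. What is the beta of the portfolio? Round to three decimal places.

β_Zeller = 0.00364 / 0.01253 = 0.2905
β_Harlan = 0.02451 / 0.01253 = 1.9561
β_Eskola = 0.02791 / 0.01253 = 2.2275
β_Quill = 0.01021 / 0.01253 = 0.8148
β_P = Σ w_i β_i = 0.31×0.2905 + 0.33×1.9561 + 0.15×2.2275 + 0.21×0.8148 = 1.2408

1.241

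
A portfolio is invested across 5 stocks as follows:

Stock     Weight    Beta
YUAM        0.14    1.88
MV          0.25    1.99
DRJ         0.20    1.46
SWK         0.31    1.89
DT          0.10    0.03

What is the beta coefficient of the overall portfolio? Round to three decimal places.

1.642

β_P = Σ w_i β_i = 0.14×1.88 + 0.25×1.99 + 0.20×1.46 + 0.31×1.89 + 0.10×0.03 = 1.6416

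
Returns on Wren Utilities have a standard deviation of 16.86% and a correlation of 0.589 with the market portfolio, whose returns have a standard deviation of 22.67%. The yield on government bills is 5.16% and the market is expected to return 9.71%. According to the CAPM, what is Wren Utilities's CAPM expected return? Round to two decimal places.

β = ρ × σ_i / σ_m = 0.589 × 16.86% / 22.67% = 0.4380
MRP = 9.71% − 5.16% = 4.55%
E(R) = 5.16% + 0.4380 × 4.55% = 7.15%

7.15%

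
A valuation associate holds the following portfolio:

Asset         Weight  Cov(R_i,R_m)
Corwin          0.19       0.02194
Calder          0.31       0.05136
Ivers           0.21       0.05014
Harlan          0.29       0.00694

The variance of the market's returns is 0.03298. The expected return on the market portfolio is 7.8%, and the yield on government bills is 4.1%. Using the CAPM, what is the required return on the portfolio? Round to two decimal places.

β_Corwin = 0.02194 / 0.03298 = 0.6653
β_Calder = 0.05136 / 0.03298 = 1.5573
β_Ivers = 0.05014 / 0.03298 = 1.5203
β_Harlan = 0.00694 / 0.03298 = 0.2104
β_P = Σ w_i β_i = 0.19×0.6653 + 0.31×1.5573 + 0.21×1.5203 + 0.29×0.2104 = 0.9894
MRP = 7.8% − 4.1% = 3.70%
E(R_P) = R_f + β_P × MRP = 4.1% + 0.9894 × 3.7% = 7.76%

7.76%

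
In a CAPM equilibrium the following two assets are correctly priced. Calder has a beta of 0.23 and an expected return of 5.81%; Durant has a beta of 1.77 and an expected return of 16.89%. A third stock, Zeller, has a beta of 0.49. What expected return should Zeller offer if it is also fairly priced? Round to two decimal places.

7.68%

MRP (SML slope) = (16.89% − 5.81%) / (1.77 − 0.23) = 11.08% / 1.54 = 7.1948%
R_f (intercept) = 5.81% − 0.23 × 7.1948% = 4.1552%
E(R_Zeller) = R_f + β × MRP = 4.1552% + 0.49 × 7.1948% = 7.68%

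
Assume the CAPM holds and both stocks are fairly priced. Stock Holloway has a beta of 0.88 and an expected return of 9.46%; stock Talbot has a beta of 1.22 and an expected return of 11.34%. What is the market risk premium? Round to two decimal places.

Both satisfy E(R) = R_f + β·MRP, so the slope of the SML is
MRP = (11.34% − 9.46%) / (1.22 − 0.88) = 1.88% / 0.34 = 5.5294%

5.53%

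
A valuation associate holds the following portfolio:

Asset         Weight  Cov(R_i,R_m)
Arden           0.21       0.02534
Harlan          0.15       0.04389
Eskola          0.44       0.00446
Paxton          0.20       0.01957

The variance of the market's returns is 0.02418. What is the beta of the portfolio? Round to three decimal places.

0.735

β_Arden = 0.02534 / 0.02418 = 1.0480
β_Harlan = 0.04389 / 0.02418 = 1.8151
β_Eskola = 0.00446 / 0.02418 = 0.1844
β_Paxton = 0.01957 / 0.02418 = 0.8093
β_P = Σ w_i β_i = 0.21×1.0480 + 0.15×1.8151 + 0.44×0.1844 + 0.20×0.8093 = 0.7353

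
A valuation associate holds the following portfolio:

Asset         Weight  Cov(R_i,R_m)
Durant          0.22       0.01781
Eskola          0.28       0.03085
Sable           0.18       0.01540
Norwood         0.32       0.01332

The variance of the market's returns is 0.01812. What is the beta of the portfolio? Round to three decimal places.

1.081

β_Durant = 0.01781 / 0.01812 = 0.9829
β_Eskola = 0.03085 / 0.01812 = 1.7025
β_Sable = 0.01540 / 0.01812 = 0.8499
β_Norwood = 0.01332 / 0.01812 = 0.7351
β_P = Σ w_i β_i = 0.22×0.9829 + 0.28×1.7025 + 0.18×0.8499 + 0.32×0.7351 = 1.0812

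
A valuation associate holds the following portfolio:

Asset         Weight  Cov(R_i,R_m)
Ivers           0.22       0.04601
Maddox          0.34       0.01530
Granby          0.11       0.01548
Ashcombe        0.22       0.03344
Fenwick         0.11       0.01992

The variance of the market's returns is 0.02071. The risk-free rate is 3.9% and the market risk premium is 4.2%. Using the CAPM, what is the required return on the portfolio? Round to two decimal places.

9.29%

β_Ivers = 0.04601 / 0.02071 = 2.2216
β_Maddox = 0.01530 / 0.02071 = 0.7388
β_Granby = 0.01548 / 0.02071 = 0.7475
β_Ashcombe = 0.03344 / 0.02071 = 1.6147
β_Fenwick = 0.01992 / 0.02071 = 0.9619
β_P = Σ w_i β_i = 0.22×2.2216 + 0.34×0.7388 + 0.11×0.7475 + 0.22×1.6147 + 0.11×0.9619 = 1.2832
E(R_P) = R_f + β_P × MRP = 3.9% + 1.2832 × 4.2% = 9.29%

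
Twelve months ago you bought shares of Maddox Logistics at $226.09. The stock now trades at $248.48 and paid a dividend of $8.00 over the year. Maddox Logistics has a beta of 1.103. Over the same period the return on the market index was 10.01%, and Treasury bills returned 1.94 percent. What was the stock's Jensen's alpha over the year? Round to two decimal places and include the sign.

+2.60%

Realised HPR = (P1 + D1 − P0) / P0 = (248.48 + 8.00 − 226.09) / 226.09 = 30.39 / 226.09 = 13.4415%
MRP = 10.01% − 1.94% = 8.07%
CAPM required = R_f + β·MRP = 1.94% + 1.103 × 8.07% = 10.84121%
α = realised − required = 13.4415% − 10.84121% = +2.60%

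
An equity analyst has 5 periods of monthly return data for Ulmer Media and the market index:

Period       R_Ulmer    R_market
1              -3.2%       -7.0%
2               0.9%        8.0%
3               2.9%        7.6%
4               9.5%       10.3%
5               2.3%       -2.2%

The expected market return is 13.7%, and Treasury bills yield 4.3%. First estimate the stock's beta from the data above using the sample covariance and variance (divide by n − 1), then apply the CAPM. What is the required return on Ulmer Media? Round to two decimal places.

Mean R_i = (-3.2 + 0.9 + 2.9 + 9.5 + 2.3) / 5 = 2.4800%
Mean R_m = (-7.0 + 8.0 + 7.6 + 10.3 − 2.2) / 5 = 3.3400%
Σ(R_i − R̄_i)(R_m − R̄_m) = 103.0140  ⇒  Cov = 103.0140 / 4 = 25.7535
Σ(R_m − R̄_m)² = 225.9120  ⇒  Var(R_m) = 225.9120 / 4 = 56.4780
β = Cov / Var(R_m) = 25.7535 / 56.4780 = 0.4560
MRP = 13.7% − 4.3% = 9.40%
E(R) = R_f + β × MRP = 4.3% + 0.4560 × 9.4% = 8.59%

8.59%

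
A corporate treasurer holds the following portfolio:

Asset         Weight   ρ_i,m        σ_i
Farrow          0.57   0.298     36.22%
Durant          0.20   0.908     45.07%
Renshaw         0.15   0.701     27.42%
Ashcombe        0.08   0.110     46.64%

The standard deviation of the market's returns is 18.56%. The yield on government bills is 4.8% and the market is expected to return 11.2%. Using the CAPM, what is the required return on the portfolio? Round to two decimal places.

β_Farrow = 0.298 × 36.22% / 18.56% = 0.5815
β_Durant = 0.908 × 45.07% / 18.56% = 2.2049
β_Renshaw = 0.701 × 27.42% / 18.56% = 1.0356
β_Ashcombe = 0.110 × 46.64% / 18.56% = 0.2764
β_P = Σ w_i β_i = 0.57×0.5815 + 0.20×2.2049 + 0.15×1.0356 + 0.08×0.2764 = 0.9499
MRP = 11.2% − 4.8% = 6.40%
E(R_P) = R_f + β_P × MRP = 4.8% + 0.9499 × 6.4% = 10.88%

10.88%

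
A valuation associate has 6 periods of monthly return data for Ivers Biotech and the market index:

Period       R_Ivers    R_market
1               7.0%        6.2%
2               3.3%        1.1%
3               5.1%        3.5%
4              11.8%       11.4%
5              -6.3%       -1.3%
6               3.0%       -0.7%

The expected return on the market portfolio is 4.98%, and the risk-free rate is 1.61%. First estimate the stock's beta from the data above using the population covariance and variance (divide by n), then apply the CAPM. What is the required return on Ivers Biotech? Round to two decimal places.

Mean R_i = (7.0 + 3.3 + 5.1 + 11.8 − 6.3 + 3.0) / 6 = 3.9833%
Mean R_m = (6.2 + 1.1 + 3.5 + 11.4 − 1.3 − 0.7) / 6 = 3.3667%
Σ(R_i − R̄_i)(R_m − R̄_m) = 125.0267  ⇒  Cov = 125.0267 / 6 = 20.8378
Σ(R_m − R̄_m)² = 116.0333  ⇒  Var(R_m) = 116.0333 / 6 = 19.3389
β = Cov / Var(R_m) = 20.8378 / 19.3389 = 1.0775
MRP = 4.98% − 1.61% = 3.37%
E(R) = R_f + β × MRP = 1.61% + 1.0775 × 3.37% = 5.24%

5.24%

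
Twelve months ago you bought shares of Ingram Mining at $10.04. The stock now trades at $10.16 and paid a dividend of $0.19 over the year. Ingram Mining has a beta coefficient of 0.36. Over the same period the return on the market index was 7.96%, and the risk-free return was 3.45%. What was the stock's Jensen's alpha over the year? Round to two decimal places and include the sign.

-1.99%

Realised HPR = (P1 + D1 − P0) / P0 = (10.16 + 0.19 − 10.04) / 10.04 = 0.31 / 10.04 = 3.0876%
MRP = 7.96% − 3.45% = 4.51%
CAPM required = R_f + β·MRP = 3.45% + 0.36 × 4.51% = 5.0736%
α = realised − required = 3.0876% − 5.0736% = -1.99%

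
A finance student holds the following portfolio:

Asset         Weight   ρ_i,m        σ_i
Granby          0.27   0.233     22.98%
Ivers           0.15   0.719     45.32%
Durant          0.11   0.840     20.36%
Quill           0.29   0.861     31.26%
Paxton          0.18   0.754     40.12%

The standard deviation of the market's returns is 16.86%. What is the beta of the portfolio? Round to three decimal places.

1.273

β_Granby = 0.233 × 22.98% / 16.86% = 0.3176
β_Ivers = 0.719 × 45.32% / 16.86% = 1.9327
β_Durant = 0.840 × 20.36% / 16.86% = 1.0144
β_Quill = 0.861 × 31.26% / 16.86% = 1.5964
β_Paxton = 0.754 × 40.12% / 16.86% = 1.7942
β_P = Σ w_i β_i = 0.27×0.3176 + 0.15×1.9327 + 0.11×1.0144 + 0.29×1.5964 + 0.18×1.7942 = 1.2732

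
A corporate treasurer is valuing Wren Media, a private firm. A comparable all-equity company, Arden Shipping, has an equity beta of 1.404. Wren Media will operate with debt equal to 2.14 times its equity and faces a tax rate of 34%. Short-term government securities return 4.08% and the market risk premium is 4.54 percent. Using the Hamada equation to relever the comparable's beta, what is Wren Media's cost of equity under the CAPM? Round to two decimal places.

β_L = β_U × [1 + (1 − t)(D/E)] = 1.404 × [1 + (1 − 0.34) × 2.14]
    = 1.404 × [1 + 0.66 × 2.14] = 1.404 × 2.4124 = 3.3870
E(R) = R_f + β_L × MRP = 4.08% + 3.3870 × 4.54% = 19.46%

19.46%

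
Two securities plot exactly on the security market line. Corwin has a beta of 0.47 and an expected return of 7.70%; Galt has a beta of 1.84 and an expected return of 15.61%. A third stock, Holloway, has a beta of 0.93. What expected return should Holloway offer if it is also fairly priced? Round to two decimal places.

MRP (SML slope) = (15.61% − 7.70%) / (1.84 − 0.47) = 7.91% / 1.37 = 5.7737%
R_f (intercept) = 7.70% − 0.47 × 5.7737% = 4.9864%
E(R_Holloway) = R_f + β × MRP = 4.9864% + 0.93 × 5.7737% = 10.36%

10.36%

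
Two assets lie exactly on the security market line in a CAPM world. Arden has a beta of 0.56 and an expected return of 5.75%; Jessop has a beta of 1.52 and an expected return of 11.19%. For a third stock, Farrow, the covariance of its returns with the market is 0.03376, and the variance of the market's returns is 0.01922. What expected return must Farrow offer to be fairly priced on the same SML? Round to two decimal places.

12.53%

MRP = (11.19% − 5.75%) / (1.52 − 0.56) = 5.6667%
R_f = 5.75% − 0.56 × 5.6667% = 2.5766%
β_Farrow = Cov / Var(R_m) = 0.03376 / 0.01922 = 1.7565
E(R_Farrow) = R_f + β × MRP = 2.5766% + 1.7565 × 5.6667% = 12.53%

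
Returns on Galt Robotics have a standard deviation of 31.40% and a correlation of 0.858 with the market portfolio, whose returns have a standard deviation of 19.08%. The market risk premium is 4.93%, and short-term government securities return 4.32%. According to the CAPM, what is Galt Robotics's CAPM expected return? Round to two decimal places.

β = ρ × σ_i / σ_m = 0.858 × 31.40% / 19.08% = 1.4120
E(R) = 4.32% + 1.4120 × 4.93% = 11.28%

11.28%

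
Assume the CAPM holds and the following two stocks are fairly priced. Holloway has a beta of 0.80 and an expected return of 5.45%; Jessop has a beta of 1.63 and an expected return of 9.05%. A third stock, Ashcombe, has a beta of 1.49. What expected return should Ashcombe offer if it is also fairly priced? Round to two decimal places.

MRP (SML slope) = (9.05% − 5.45%) / (1.63 − 0.80) = 3.60% / 0.83 = 4.3373%
R_f (intercept) = 5.45% − 0.80 × 4.3373% = 1.9802%
E(R_Ashcombe) = R_f + β × MRP = 1.9802% + 1.49 × 4.3373% = 8.44%

8.44%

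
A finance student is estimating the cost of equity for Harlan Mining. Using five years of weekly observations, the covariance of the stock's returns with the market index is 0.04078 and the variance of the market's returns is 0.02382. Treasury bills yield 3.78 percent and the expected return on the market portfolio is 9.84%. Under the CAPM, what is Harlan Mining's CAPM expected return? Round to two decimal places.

14.15%

β = Cov(R_i, R_m) / Var(R_m) = 0.04078 / 0.02382 = 1.7120
MRP = 9.84% − 3.78% = 6.06%
E(R) = R_f + β × MRP = 3.78% + 1.7120 × 6.06% = 14.15%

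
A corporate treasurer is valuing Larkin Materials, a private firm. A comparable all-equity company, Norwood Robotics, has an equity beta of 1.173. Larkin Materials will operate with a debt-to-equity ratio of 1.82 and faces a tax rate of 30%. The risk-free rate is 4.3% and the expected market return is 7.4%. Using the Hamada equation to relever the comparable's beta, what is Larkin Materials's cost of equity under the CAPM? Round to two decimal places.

12.57%

β_L = β_U × [1 + (1 − t)(D/E)] = 1.173 × [1 + (1 − 0.30) × 1.82]
    = 1.173 × [1 + 0.70 × 1.82] = 1.173 × 2.2740 = 2.6674
MRP = 7.4% − 4.3% = 3.10%
E(R) = R_f + β_L × MRP = 4.3% + 2.6674 × 3.1% = 12.57%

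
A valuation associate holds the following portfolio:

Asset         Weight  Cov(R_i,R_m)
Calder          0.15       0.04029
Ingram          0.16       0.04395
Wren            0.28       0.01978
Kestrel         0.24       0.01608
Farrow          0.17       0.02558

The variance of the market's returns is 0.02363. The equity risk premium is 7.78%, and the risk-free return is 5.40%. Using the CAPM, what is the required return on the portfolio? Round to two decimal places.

β_Calder = 0.04029 / 0.02363 = 1.7050
β_Ingram = 0.04395 / 0.02363 = 1.8599
β_Wren = 0.01978 / 0.02363 = 0.8371
β_Kestrel = 0.01608 / 0.02363 = 0.6805
β_Farrow = 0.02558 / 0.02363 = 1.0825
β_P = Σ w_i β_i = 0.15×1.7050 + 0.16×1.8599 + 0.28×0.8371 + 0.24×0.6805 + 0.17×1.0825 = 1.1351
E(R_P) = R_f + β_P × MRP = 5.40% + 1.1351 × 7.78% = 14.23%

14.23%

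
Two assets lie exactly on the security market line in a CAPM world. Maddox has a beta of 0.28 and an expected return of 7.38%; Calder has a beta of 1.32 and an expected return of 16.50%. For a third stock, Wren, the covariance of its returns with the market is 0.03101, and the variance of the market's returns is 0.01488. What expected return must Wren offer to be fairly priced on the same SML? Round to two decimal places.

MRP = (16.50% − 7.38%) / (1.32 − 0.28) = 8.7692%
R_f = 7.38% − 0.28 × 8.7692% = 4.9246%
β_Wren = Cov / Var(R_m) = 0.03101 / 0.01488 = 2.0840
E(R_Wren) = R_f + β × MRP = 4.9246% + 2.0840 × 8.7692% = 23.20%

23.20%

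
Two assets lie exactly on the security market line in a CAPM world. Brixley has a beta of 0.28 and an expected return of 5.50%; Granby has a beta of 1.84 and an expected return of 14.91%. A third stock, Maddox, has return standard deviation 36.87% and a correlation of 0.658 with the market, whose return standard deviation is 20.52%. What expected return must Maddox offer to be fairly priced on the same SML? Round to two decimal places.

10.94%

MRP = (14.91% − 5.50%) / (1.84 − 0.28) = 6.0321%
R_f = 5.50% − 0.28 × 6.0321% = 3.8110%
β_Maddox = ρ·σ_i/σ_m = 0.658 × 36.87 / 20.52 = 1.1823
E(R_Maddox) = R_f + β × MRP = 3.8110% + 1.1823 × 6.0321% = 10.94%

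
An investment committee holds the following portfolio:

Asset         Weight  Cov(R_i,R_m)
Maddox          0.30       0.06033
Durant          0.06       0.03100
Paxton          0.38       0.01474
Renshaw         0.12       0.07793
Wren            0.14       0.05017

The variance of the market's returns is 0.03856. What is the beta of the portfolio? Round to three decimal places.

1.088

β_Maddox = 0.06033 / 0.03856 = 1.5646
β_Durant = 0.03100 / 0.03856 = 0.8039
β_Paxton = 0.01474 / 0.03856 = 0.3823
β_Renshaw = 0.07793 / 0.03856 = 2.0210
β_Wren = 0.05017 / 0.03856 = 1.3011
β_P = Σ w_i β_i = 0.30×1.5646 + 0.06×0.8039 + 0.38×0.3823 + 0.12×2.0210 + 0.14×1.3011 = 1.0876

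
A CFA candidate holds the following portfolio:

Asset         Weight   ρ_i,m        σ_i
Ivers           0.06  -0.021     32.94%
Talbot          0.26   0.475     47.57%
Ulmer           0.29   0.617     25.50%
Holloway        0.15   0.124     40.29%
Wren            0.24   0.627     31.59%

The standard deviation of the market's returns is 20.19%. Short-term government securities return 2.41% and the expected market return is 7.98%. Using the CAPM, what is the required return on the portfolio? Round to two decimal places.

6.80%

β_Ivers = -0.021 × 32.94% / 20.19% = -0.0343
β_Talbot = 0.475 × 47.57% / 20.19% = 1.1192
β_Ulmer = 0.617 × 25.50% / 20.19% = 0.7793
β_Holloway = 0.124 × 40.29% / 20.19% = 0.2474
β_Wren = 0.627 × 31.59% / 20.19% = 0.9810
β_P = Σ w_i β_i = 0.06×-0.0343 + 0.26×1.1192 + 0.29×0.7793 + 0.15×0.2474 + 0.24×0.9810 = 0.7875
MRP = 7.98% − 2.41% = 5.57%
E(R_P) = R_f + β_P × MRP = 2.41% + 0.7875 × 5.57% = 6.80%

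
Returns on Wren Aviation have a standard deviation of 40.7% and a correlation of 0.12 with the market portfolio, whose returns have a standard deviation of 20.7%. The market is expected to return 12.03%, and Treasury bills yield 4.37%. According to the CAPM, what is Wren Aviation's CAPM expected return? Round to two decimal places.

β = ρ × σ_i / σ_m = 0.12 × 40.7% / 20.7% = 0.2359
MRP = 12.03% − 4.37% = 7.66%
E(R) = 4.37% + 0.2359 × 7.66% = 6.18%

6.18%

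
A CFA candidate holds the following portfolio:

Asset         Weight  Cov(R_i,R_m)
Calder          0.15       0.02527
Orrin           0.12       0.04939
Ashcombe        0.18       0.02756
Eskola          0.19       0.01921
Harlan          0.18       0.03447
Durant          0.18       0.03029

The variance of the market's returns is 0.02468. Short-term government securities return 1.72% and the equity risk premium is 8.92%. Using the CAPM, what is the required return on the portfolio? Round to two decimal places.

12.56%

β_Calder = 0.02527 / 0.02468 = 1.0239
β_Orrin = 0.04939 / 0.02468 = 2.0012
β_Ashcombe = 0.02756 / 0.02468 = 1.1167
β_Eskola = 0.01921 / 0.02468 = 0.7784
β_Harlan = 0.03447 / 0.02468 = 1.3967
β_Durant = 0.03029 / 0.02468 = 1.2273
β_P = Σ w_i β_i = 0.15×1.0239 + 0.12×2.0012 + 0.18×1.1167 + 0.19×0.7784 + 0.18×1.3967 + 0.18×1.2273 = 1.2150
E(R_P) = R_f + β_P × MRP = 1.72% + 1.2150 × 8.92% = 12.56%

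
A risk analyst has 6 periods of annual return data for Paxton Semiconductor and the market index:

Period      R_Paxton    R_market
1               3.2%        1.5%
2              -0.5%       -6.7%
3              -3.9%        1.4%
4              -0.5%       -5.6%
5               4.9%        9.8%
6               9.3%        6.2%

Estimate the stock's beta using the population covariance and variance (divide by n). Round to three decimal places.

Mean R_i = (3.2 − 0.5 − 3.9 − 0.5 + 4.9 + 9.3) / 6 = 2.0833%
Mean R_m = (1.5 − 6.7 + 1.4 − 5.6 + 9.8 + 6.2) / 6 = 1.1000%
Σ(R_i − R̄_i)(R_m − R̄_m) = 97.4200  ⇒  Cov = 97.4200 / 6 = 16.2367
Σ(R_m − R̄_m)² = 207.6800  ⇒  Var(R_m) = 207.6800 / 6 = 34.6133
β = Cov / Var(R_m) = 16.2367 / 34.6133 = 0.4691

0.469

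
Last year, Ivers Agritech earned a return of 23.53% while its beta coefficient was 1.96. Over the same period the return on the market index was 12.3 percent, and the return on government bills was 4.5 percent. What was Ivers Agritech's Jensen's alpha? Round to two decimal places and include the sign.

Market excess return = 12.3% − 4.5% = 7.80%
CAPM benchmark = R_f + β(R_m − R_f) = 4.5% + 1.96 × 7.8% = 19.7880%
α = actual − benchmark = 23.53% − 19.7880% = +3.74%

+3.74%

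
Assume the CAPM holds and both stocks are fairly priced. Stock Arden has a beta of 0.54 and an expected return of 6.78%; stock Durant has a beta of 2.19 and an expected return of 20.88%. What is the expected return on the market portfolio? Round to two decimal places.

Both satisfy E(R) = R_f + β·MRP, so the slope of the SML is
MRP = (20.88% − 6.78%) / (2.19 − 0.54) = 14.10% / 1.65 = 8.5455%
R_f = E(R_Arden) − β_Arden·MRP = 6.78% − 0.54 × 8.5455% = 2.1654%
E(R_m) = R_f + MRP = 2.1654% + 8.5455% = 10.71%

10.71%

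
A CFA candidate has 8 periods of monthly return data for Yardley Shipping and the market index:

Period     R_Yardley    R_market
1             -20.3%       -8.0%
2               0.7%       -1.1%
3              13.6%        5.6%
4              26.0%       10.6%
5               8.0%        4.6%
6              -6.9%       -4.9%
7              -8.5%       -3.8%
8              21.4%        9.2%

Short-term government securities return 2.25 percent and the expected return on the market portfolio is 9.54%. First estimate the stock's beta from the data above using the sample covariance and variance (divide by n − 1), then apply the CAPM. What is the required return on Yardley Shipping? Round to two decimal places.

18.84%

Mean R_i = (-20.3 + 0.7 + 13.6 + 26.0 + 8.0 − 6.9 − 8.5 + 21.4) / 8 = 4.2500%
Mean R_m = (-8.0 − 1.1 + 5.6 + 10.6 + 4.6 − 4.9 − 3.8 + 9.2) / 8 = 1.5250%
Σ(R_i − R̄_i)(R_m − R̄_m) = 761.3300  ⇒  Cov = 761.3300 / 7 = 108.7614
Σ(R_m − R̄_m)² = 334.5750  ⇒  Var(R_m) = 334.5750 / 7 = 47.7964
β = Cov / Var(R_m) = 108.7614 / 47.7964 = 2.2755
MRP = 9.54% − 2.25% = 7.29%
E(R) = R_f + β × MRP = 2.25% + 2.2755 × 7.29% = 18.84%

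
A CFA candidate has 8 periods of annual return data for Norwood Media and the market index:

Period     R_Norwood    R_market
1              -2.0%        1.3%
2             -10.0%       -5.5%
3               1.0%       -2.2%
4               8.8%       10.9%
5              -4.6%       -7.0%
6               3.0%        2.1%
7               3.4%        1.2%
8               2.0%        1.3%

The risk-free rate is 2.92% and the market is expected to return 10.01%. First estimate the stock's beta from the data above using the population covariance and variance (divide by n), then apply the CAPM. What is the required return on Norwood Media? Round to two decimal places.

Mean R_i = (-2.0 − 10.0 + 1.0 + 8.8 − 4.6 + 3.0 + 3.4 + 2.0) / 8 = 0.2000%
Mean R_m = (1.3 − 5.5 − 2.2 + 10.9 − 7.0 + 2.1 + 1.2 + 1.3) / 8 = 0.2625%
Σ(R_i − R̄_i)(R_m − R̄_m) = 190.8800  ⇒  Cov = 190.8800 / 8 = 23.8600
Σ(R_m − R̄_m)² = 211.5788  ⇒  Var(R_m) = 211.5788 / 8 = 26.4474
β = Cov / Var(R_m) = 23.8600 / 26.4474 = 0.9022
MRP = 10.01% − 2.92% = 7.09%
E(R) = R_f + β × MRP = 2.92% + 0.9022 × 7.09% = 9.32%

9.32%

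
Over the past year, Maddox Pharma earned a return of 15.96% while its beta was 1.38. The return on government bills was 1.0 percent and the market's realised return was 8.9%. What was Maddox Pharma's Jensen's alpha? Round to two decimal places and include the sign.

Market excess return = 8.9% − 1.0% = 7.90%
CAPM benchmark = R_f + β(R_m − R_f) = 1.0% + 1.38 × 7.9% = 11.9020%
α = actual − benchmark = 15.96% − 11.9020% = +4.06%

+4.06%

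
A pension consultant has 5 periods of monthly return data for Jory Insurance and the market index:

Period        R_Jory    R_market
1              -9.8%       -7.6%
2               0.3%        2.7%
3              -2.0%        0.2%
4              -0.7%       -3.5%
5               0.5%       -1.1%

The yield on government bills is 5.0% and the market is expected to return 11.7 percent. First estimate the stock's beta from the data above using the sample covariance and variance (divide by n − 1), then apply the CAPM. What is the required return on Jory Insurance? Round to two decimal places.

Mean R_i = (-9.8 + 0.3 − 2.0 − 0.7 + 0.5) / 5 = -2.3400%
Mean R_m = (-7.6 + 2.7 + 0.2 − 3.5 − 1.1) / 5 = -1.8600%
Σ(R_i − R̄_i)(R_m − R̄_m) = 55.0280  ⇒  Cov = 55.0280 / 4 = 13.7570
Σ(R_m − R̄_m)² = 61.2520  ⇒  Var(R_m) = 61.2520 / 4 = 15.3130
β = Cov / Var(R_m) = 13.7570 / 15.3130 = 0.8984
MRP = 11.7% − 5.0% = 6.70%
E(R) = R_f + β × MRP = 5.0% + 0.8984 × 6.7% = 11.02%

11.02%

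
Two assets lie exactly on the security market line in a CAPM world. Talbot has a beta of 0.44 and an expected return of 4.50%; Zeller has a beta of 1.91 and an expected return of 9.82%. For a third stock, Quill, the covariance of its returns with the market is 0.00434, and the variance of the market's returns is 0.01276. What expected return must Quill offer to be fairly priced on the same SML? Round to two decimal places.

4.14%

MRP = (9.82% − 4.50%) / (1.91 − 0.44) = 3.6190%
R_f = 4.50% − 0.44 × 3.6190% = 2.9076%
β_Quill = Cov / Var(R_m) = 0.00434 / 0.01276 = 0.3401
E(R_Quill) = R_f + β × MRP = 2.9076% + 0.3401 × 3.6190% = 4.14%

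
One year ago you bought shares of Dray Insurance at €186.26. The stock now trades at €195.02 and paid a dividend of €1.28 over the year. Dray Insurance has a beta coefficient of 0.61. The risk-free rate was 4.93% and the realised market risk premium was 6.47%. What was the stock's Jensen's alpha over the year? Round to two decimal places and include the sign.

-3.49%

Realised HPR = (P1 + D1 − P0) / P0 = (195.02 + 1.28 − 186.26) / 186.26 = 10.04 / 186.26 = 5.3903%
CAPM required = R_f + β·MRP = 4.93% + 0.61 × 6.47% = 8.8767%
α = realised − required = 5.3903% − 8.8767% = -3.49%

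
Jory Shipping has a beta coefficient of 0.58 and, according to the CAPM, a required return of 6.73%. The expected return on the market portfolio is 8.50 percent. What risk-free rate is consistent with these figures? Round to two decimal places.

E(R) = R_f + β(E(R_m) − R_f) = R_f(1 − β) + β·E(R_m)
6.73% = R_f × (1 − 0.58) + 0.58 × 8.50%
6.73% = R_f × 0.42 + 4.9300%
R_f = (6.73% − 4.9300%) / 0.42 = 4.29%

4.29%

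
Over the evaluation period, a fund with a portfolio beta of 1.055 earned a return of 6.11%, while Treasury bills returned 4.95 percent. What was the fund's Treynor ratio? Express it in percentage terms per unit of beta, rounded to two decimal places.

1.10%

Treynor = (R_P − R_f) / β_P = (6.11% − 4.95%) / 1.0550 = 1.16% / 1.0550 = 1.10%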